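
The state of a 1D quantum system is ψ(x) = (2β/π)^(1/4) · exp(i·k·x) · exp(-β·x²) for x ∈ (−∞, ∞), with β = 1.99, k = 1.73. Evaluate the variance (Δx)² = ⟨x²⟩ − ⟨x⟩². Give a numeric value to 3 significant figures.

Compute ⟨x⟩ and ⟨x²⟩ separately, then (Δx)² = ⟨x²⟩ − ⟨x⟩².
Gaussian moments: ∫x^(2j)·e^(−2βx²) dx = (2j−1)!!/(4β)^j · √(π/(2β)), odd powers integrate to 0; here √(π/(2β)) = 0.88845.
⟨x⟩ = 0.0000 and ⟨x²⟩ = 0.12563.
(Δx)² = 0.12563 − (0.0000)² = 0.12563.

0.126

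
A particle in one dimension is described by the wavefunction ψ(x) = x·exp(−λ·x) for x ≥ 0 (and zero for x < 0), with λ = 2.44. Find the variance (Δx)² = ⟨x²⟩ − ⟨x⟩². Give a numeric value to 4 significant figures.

0.1260

Compute ⟨x⟩ and ⟨x²⟩ separately, then (Δx)² = ⟨x²⟩ − ⟨x⟩².
Every integrand reduces to terms xʲ·e^(−2λx) on [0, ∞); use ∫₀^∞ xʲ·e^(−2λx) dx = j!/(2λ)^(j+1).
Normalization: ∫|ψ|² dx = 0.017210.
⟨x⟩ = 0.61475 and ⟨x²⟩ = 0.50390.
(Δx)² = 0.50390 − (0.61475)² = 0.12597.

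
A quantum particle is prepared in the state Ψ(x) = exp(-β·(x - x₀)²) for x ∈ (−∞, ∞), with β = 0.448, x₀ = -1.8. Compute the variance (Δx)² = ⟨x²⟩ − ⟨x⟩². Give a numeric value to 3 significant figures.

0.558

Compute ⟨x⟩ and ⟨x²⟩ separately, then (Δx)² = ⟨x²⟩ − ⟨x⟩².
Gaussian moments (u = x − x₀): ∫u^(2j)·e^(−2βu²) du = (2j−1)!!/(4β)^j · √(π/(2β)), odd powers integrate to 0; here √(π/(2β)) = 1.8725.
Normalization: ∫|Ψ|² dx = 1.8725.
⟨x⟩ = -1.8000 and ⟨x²⟩ = 3.7980.
(Δx)² = 3.7980 − (-1.8000)² = 0.55804.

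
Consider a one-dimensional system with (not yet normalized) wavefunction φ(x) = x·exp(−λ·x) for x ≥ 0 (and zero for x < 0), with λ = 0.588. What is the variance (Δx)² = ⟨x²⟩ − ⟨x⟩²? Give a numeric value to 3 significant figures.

2.17

Compute ⟨x⟩ and ⟨x²⟩ separately, then (Δx)² = ⟨x²⟩ − ⟨x⟩².
Every integrand reduces to terms xʲ·e^(−2λx) on [0, ∞); use ∫₀^∞ xʲ·e^(−2λx) dx = j!/(2λ)^(j+1).
Normalization: ∫|φ|² dx = 1.2297.
⟨x⟩ = 2.5510 and ⟨x²⟩ = 8.6769.
(Δx)² = 8.6769 − (2.5510)² = 2.1692.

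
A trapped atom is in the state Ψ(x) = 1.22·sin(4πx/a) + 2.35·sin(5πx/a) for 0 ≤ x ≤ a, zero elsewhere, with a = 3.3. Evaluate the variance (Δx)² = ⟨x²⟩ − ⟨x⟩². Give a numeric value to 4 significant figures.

Compute ⟨x⟩ and ⟨x²⟩ separately, then (Δx)² = ⟨x²⟩ − ⟨x⟩².
On 0 ≤ x ≤ a (j ≠ l): ∫sin²(jπx/a) dx = a/2, ∫sin(jπx/a)·sin(lπx/a) dx = 0; diagonal moments ∫x·sin²(jπx/a) dx = a²/4, ∫x²·sin²(jπx/a) dx = a³·(1/6 − 1/(4j²π²)); cross terms ∫x·sin(jπx/a)·sin(lπx/a) dx = 0 for j + l even and −4jla²/(π²(j² − l²)²) for j + l odd, ∫x²·sin(jπx/a)·sin(lπx/a) dx = (−1)^(j+l)·4jla³/(π²(j² − l²)²); higher powers the same way via product-to-sum and parts.
Normalization: ∫|Ψ|² dx = 11.568.
⟨x⟩ = 1.1098 and ⟨x²⟩ = 1.8227.
(Δx)² = 1.8227 − (1.1098)² = 0.59101.

0.5910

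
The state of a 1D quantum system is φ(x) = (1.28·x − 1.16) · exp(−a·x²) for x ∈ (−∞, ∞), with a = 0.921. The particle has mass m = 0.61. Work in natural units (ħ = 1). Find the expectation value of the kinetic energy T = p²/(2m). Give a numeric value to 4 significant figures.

1.130

T = −(ħ²/2m) d²/dx², so ⟨T⟩ = −(ħ²/2m) ∫ φ*·φ'' dx / ∫|φ|² dx; with m = 0.61.
Expand each integrand as polynomial × e^(−2ax²) and use ∫x^(2j)·e^(−2ax²) dx = (2j−1)!!/(4a)^j · √(π/(2a)), odd powers → 0; here √(π/(2a)) = 1.3060. Differentiate with the product rule, d/dx e^(−ax²) = −2ax·e^(−ax²).
State is unnormalized: ∫|φ|² dx = 2.3381, and ∫φ*·(−ħ²/2m · φ'') dx = 2.6420, so ⟨T⟩ = 2.6420 / 2.3381.
⟨T⟩ = 1.1300.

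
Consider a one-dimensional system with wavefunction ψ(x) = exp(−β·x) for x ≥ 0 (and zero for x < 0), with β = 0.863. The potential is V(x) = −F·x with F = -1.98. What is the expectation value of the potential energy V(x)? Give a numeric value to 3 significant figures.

⟨V⟩ = ∫ V(x)·|ψ|² dx / ∫|ψ|² dx.
Every integrand reduces to terms xʲ·e^(−2βx) on [0, ∞); use ∫₀^∞ xʲ·e^(−2βx) dx = j!/(2β)^(j+1).
State is unnormalized: ∫|ψ|² dx = 0.57937, and ∫ψ*·V(x)·ψ dx = 0.66464, so ⟨V⟩ = 0.66464 / 0.57937.
⟨V⟩ = 1.1472.

1.15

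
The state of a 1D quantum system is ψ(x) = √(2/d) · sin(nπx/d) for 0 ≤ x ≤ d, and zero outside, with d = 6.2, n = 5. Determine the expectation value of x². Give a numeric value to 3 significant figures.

12.7

⟨x²⟩ = ∫ x²·|ψ|² dx (integrals over the domain).
With sin²θ = (1 − cos2θ)/2 on 0 ≤ x ≤ d: ∫sin²(nπx/d) dx = d/2, ∫x·sin²(nπx/d) dx = d²/4, ∫x²·sin²(nπx/d) dx = d³·(1/6 − 1/(4n²π²)); higher powers xᵏ the same way, integrating xᵏ·cos(2nπx/d) by parts.
⟨x²⟩ = 12.735.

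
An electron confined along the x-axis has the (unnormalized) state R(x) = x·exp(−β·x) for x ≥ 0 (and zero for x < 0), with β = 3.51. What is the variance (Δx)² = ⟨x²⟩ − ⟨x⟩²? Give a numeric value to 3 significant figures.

Compute ⟨x⟩ and ⟨x²⟩ separately, then (Δx)² = ⟨x²⟩ − ⟨x⟩².
Every integrand reduces to terms xʲ·e^(−2βx) on [0, ∞); use ∫₀^∞ xʲ·e^(−2βx) dx = j!/(2β)^(j+1).
Normalization: ∫|R|² dx = 0.0057812.
⟨x⟩ = 0.42735 and ⟨x²⟩ = 0.24350.
(Δx)² = 0.24350 − (0.42735)² = 0.060876.

0.0609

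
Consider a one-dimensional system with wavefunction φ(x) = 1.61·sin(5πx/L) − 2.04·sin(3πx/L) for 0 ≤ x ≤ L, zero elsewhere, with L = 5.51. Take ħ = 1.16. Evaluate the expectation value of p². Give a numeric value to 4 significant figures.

6.623

p² φ = −ħ² d²φ/dx²; ⟨p²⟩ = −ħ² ∫ φ*·φ'' dx / ∫|φ|² dx.
d²/dx² sin(jπx/L) = −(jπ/L)²·sin(jπx/L); on 0 ≤ x ≤ L, ∫sin²(jπx/L) dx = L/2 and ∫sin(jπx/L)·sin(lπx/L) dx = 0 for j ≠ l, so only diagonal terms survive in ∫|φ|² and ∫φ·φ″; ∫φ·φ′ dx = [φ²/2] between the walls = 0.
State is unnormalized: ∫|φ|² dx = 18.606, and ∫φ*·(−ħ² φ'') dx = 123.23, so ⟨p²⟩ = 123.23 / 18.606.
⟨p²⟩ = 6.6231.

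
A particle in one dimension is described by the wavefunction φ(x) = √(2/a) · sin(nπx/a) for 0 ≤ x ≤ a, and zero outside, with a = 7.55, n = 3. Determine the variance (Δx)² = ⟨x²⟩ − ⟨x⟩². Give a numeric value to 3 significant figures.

Compute ⟨x⟩ and ⟨x²⟩ separately, then (Δx)² = ⟨x²⟩ − ⟨x⟩².
With sin²θ = (1 − cos2θ)/2 on 0 ≤ x ≤ a: ∫sin²(nπx/a) dx = a/2, ∫x·sin²(nπx/a) dx = a²/4, ∫x²·sin²(nπx/a) dx = a³·(1/6 − 1/(4n²π²)); higher powers xᵏ the same way, integrating xᵏ·cos(2nπx/a) by parts.
⟨x⟩ = 3.7750 and ⟨x²⟩ = 18.680.
(Δx)² = 18.680 − (3.7750)² = 4.4293.

4.43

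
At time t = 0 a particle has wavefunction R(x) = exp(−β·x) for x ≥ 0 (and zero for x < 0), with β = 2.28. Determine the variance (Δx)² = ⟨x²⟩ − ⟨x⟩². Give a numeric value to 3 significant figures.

0.0481

Compute ⟨x⟩ and ⟨x²⟩ separately, then (Δx)² = ⟨x²⟩ − ⟨x⟩².
Every integrand reduces to terms xʲ·e^(−2βx) on [0, ∞); use ∫₀^∞ xʲ·e^(−2βx) dx = j!/(2β)^(j+1).
Normalization: ∫|R|² dx = 0.21930.
⟨x⟩ = 0.21930 and ⟨x²⟩ = 0.096183.
(Δx)² = 0.096183 − (0.21930)² = 0.048092.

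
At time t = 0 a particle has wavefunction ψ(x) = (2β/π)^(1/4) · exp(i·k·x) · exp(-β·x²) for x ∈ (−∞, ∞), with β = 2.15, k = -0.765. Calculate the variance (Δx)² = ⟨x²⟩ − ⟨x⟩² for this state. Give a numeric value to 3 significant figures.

Compute ⟨x⟩ and ⟨x²⟩ separately, then (Δx)² = ⟨x²⟩ − ⟨x⟩².
Gaussian moments: ∫x^(2j)·e^(−2βx²) dx = (2j−1)!!/(4β)^j · √(π/(2β)), odd powers integrate to 0; here √(π/(2β)) = 0.85475.
⟨x⟩ = 0.0000 and ⟨x²⟩ = 0.11628.
(Δx)² = 0.11628 − (0.0000)² = 0.11628.

0.116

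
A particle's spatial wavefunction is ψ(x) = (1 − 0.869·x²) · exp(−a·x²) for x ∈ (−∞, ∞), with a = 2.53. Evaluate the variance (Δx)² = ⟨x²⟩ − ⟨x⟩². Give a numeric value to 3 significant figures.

Compute ⟨x⟩ and ⟨x²⟩ separately, then (Δx)² = ⟨x²⟩ − ⟨x⟩².
Expand each integrand as polynomial × e^(−2ax²) and use ∫x^(2j)·e^(−2ax²) dx = (2j−1)!!/(4a)^j · √(π/(2a)), odd powers → 0; here √(π/(2a)) = 0.78795.
Normalization: ∫|ψ|² dx = 0.67006.
⟨x⟩ = 0.0000 and ⟨x²⟩ = 0.069184.
(Δx)² = 0.069184 − (0.0000)² = 0.069184.

0.0692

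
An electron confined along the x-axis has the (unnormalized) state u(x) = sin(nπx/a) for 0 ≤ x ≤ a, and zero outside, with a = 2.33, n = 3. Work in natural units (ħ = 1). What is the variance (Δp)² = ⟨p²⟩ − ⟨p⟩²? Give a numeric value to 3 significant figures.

16.4

Compute ⟨p⟩ and ⟨p²⟩ separately; (Δp)² = ⟨p²⟩ − ⟨p⟩².
d/dx sin(nπx/a) = (nπ/a)·cos(nπx/a) and d²/dx² sin(nπx/a) = −(nπ/a)²·sin(nπx/a); on 0 ≤ x ≤ a, ∫sin²(nπx/a) dx = a/2 and ∫sin(nπx/a)·cos(nπx/a) dx = 0.
Normalization: ∫|u|² dx = 1.1650.
⟨p⟩ = 0.0000 and ⟨p²⟩ = 16.362.
(Δp)² = 16.362 − (0.0000)² = 16.362.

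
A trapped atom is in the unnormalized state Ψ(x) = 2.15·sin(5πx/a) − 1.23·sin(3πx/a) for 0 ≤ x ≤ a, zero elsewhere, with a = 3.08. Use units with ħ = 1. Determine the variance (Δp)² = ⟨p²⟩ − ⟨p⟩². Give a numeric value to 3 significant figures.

21.9

Compute ⟨p⟩ and ⟨p²⟩ separately; (Δp)² = ⟨p²⟩ − ⟨p⟩².
d²/dx² sin(jπx/a) = −(jπ/a)²·sin(jπx/a); on 0 ≤ x ≤ a, ∫sin²(jπx/a) dx = a/2 and ∫sin(jπx/a)·sin(lπx/a) dx = 0 for j ≠ l, so only diagonal terms survive in ∫|Ψ|² and ∫Ψ·Ψ″; ∫Ψ·Ψ′ dx = [Ψ²/2] between the walls = 0.
Normalization: ∫|Ψ|² dx = 9.4485.
⟨p⟩ = 0.0000 and ⟨p²⟩ = 21.905.
(Δp)² = 21.905 − (0.0000)² = 21.905.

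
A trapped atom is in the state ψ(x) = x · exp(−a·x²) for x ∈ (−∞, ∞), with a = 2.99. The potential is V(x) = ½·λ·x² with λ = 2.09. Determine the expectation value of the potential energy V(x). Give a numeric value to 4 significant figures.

⟨V⟩ = ∫ V(x)·|ψ|² dx / ∫|ψ|² dx.
Expand each integrand as polynomial × e^(−2ax²) and use ∫x^(2j)·e^(−2ax²) dx = (2j−1)!!/(4a)^j · √(π/(2a)), odd powers → 0; here √(π/(2a)) = 0.72481.
State is unnormalized: ∫|ψ|² dx = 0.060603, and ∫ψ*·V(x)·ψ dx = 0.015885, so ⟨V⟩ = 0.015885 / 0.060603.
⟨V⟩ = 0.26212.

0.2621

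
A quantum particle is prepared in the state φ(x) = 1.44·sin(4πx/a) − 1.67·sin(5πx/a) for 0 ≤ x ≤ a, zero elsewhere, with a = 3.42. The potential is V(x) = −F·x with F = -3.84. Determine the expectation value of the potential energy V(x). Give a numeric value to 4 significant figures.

9.166

⟨V⟩ = ∫ V(x)·|φ|² dx / ∫|φ|² dx.
On 0 ≤ x ≤ a (j ≠ l): ∫sin²(jπx/a) dx = a/2, ∫sin(jπx/a)·sin(lπx/a) dx = 0; diagonal moments ∫x·sin²(jπx/a) dx = a²/4, ∫x²·sin²(jπx/a) dx = a³·(1/6 − 1/(4j²π²)); cross terms ∫x·sin(jπx/a)·sin(lπx/a) dx = 0 for j + l even and −4jla²/(π²(j² − l²)²) for j + l odd, ∫x²·sin(jπx/a)·sin(lπx/a) dx = (−1)^(j+l)·4jla³/(π²(j² − l²)²); higher powers the same way via product-to-sum and parts.
State is unnormalized: ∫|φ|² dx = 8.3149, and ∫φ*·V(x)·φ dx = 76.216, so ⟨V⟩ = 76.216 / 8.3149.
⟨V⟩ = 9.1662.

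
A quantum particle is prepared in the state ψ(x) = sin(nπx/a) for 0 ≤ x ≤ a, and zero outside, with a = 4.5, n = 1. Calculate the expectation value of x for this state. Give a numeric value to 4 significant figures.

⟨x⟩ = ∫ x·|ψ|² dx / ∫|ψ|² dx (integrals over the domain).
With sin²θ = (1 − cos2θ)/2 on 0 ≤ x ≤ a: ∫sin²(nπx/a) dx = a/2, ∫x·sin²(nπx/a) dx = a²/4, ∫x²·sin²(nπx/a) dx = a³·(1/6 − 1/(4n²π²)); higher powers xᵏ the same way, integrating xᵏ·cos(2nπx/a) by parts.
State is unnormalized: ∫|ψ|² dx = 2.2500, and ∫ψ*·x·ψ dx = 5.0625, so ⟨x⟩ = 5.0625 / 2.2500.
⟨x⟩ = 2.2500.

2.250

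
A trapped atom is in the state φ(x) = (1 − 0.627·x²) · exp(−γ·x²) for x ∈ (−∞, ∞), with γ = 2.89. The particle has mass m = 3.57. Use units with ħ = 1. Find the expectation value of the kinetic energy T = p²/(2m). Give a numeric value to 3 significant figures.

T = −(ħ²/2m) d²/dx², so ⟨T⟩ = −(ħ²/2m) ∫ φ*·φ'' dx / ∫|φ|² dx; with m = 3.57.
Expand each integrand as polynomial × e^(−2γx²) and use ∫x^(2j)·e^(−2γx²) dx = (2j−1)!!/(4γ)^j · √(π/(2γ)), odd powers → 0; here √(π/(2γ)) = 0.73724. Differentiate with the product rule, d/dx e^(−γx²) = −2γx·e^(−γx²).
State is unnormalized: ∫|φ|² dx = 0.66378, and ∫φ*·(−ħ²/2m · φ'') dx = 0.33692, so ⟨T⟩ = 0.33692 / 0.66378.
⟨T⟩ = 0.50759.

0.508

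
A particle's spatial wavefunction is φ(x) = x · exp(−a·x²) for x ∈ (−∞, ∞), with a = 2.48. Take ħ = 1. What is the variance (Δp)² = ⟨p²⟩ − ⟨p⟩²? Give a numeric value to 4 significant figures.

7.440

Compute ⟨p⟩ and ⟨p²⟩ separately; (Δp)² = ⟨p²⟩ − ⟨p⟩².
Expand each integrand as polynomial × e^(−2ax²) and use ∫x^(2j)·e^(−2ax²) dx = (2j−1)!!/(4a)^j · √(π/(2a)), odd powers → 0; here √(π/(2a)) = 0.79586. Differentiate with the product rule, d/dx e^(−ax²) = −2ax·e^(−ax²).
Normalization: ∫|φ|² dx = 0.080227.
⟨p⟩ = 0.0000 and ⟨p²⟩ = 7.4400.
(Δp)² = 7.4400 − (0.0000)² = 7.4400.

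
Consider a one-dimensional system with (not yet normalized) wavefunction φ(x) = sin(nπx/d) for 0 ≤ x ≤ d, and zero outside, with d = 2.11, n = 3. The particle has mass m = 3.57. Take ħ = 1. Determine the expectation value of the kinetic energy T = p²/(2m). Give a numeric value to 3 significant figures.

T = −(ħ²/2m) d²/dx², so ⟨T⟩ = −(ħ²/2m) ∫ φ*·φ'' dx / ∫|φ|² dx; with m = 3.57.
d/dx sin(nπx/d) = (nπ/d)·cos(nπx/d) and d²/dx² sin(nπx/d) = −(nπ/d)²·sin(nπx/d); on 0 ≤ x ≤ d, ∫sin²(nπx/d) dx = d/2 and ∫sin(nπx/d)·cos(nπx/d) dx = 0.
State is unnormalized: ∫|φ|² dx = 1.0550, and ∫φ*·(−ħ²/2m · φ'') dx = 2.9480, so ⟨T⟩ = 2.9480 / 1.0550.
⟨T⟩ = 2.7943.

2.79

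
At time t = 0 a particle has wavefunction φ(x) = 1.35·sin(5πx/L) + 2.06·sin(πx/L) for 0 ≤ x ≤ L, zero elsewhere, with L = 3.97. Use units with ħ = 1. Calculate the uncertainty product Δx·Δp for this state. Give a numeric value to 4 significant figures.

2.087

Δx = √(⟨x²⟩−⟨x⟩²), Δp = √(⟨p²⟩−⟨p⟩²).
On 0 ≤ x ≤ L (j ≠ l): ∫sin²(jπx/L) dx = L/2, ∫sin(jπx/L)·sin(lπx/L) dx = 0; diagonal moments ∫x·sin²(jπx/L) dx = L²/4, ∫x²·sin²(jπx/L) dx = L³·(1/6 − 1/(4j²π²)); cross terms ∫x·sin(jπx/L)·sin(lπx/L) dx = 0 for j + l even and −4jlL²/(π²(j² − l²)²) for j + l odd, ∫x²·sin(jπx/L)·sin(lπx/L) dx = (−1)^(j+l)·4jlL³/(π²(j² − l²)²); higher powers the same way via product-to-sum and parts. d²/dx² sin(jπx/L) = −(jπ/L)²·sin(jπx/L); on 0 ≤ x ≤ L, ∫sin²(jπx/L) dx = L/2 and ∫sin(jπx/L)·sin(lπx/L) dx = 0 for j ≠ l, so only diagonal terms survive in ∫|φ|² and ∫φ·φ″; ∫φ·φ′ dx = [φ²/2] between the walls = 0.
Normalization: ∫|φ|² dx = 12.041.
⟨x⟩ = 1.9850, ⟨x²⟩ = 4.7872 ⇒ Δx = 0.92029.
⟨p⟩ = 0.0000, ⟨p²⟩ = 5.1415 ⇒ Δp = 2.2675.
Δx·Δp = 2.0867.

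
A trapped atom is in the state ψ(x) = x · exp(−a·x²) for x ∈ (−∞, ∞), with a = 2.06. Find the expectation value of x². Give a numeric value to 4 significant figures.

⟨x²⟩ = ∫ x²·|ψ|² dx / ∫|ψ|² dx (integrals over the domain).
Expand each integrand as polynomial × e^(−2ax²) and use ∫x^(2j)·e^(−2ax²) dx = (2j−1)!!/(4a)^j · √(π/(2a)), odd powers → 0; here √(π/(2a)) = 0.87323.
State is unnormalized: ∫|ψ|² dx = 0.10597, and ∫ψ*·x²·ψ dx = 0.038583, so ⟨x²⟩ = 0.038583 / 0.10597.
⟨x²⟩ = 0.36408.

0.3641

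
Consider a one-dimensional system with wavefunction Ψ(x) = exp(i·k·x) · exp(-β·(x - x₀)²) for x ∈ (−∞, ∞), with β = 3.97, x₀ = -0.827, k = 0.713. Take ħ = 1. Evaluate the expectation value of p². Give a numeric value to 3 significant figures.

p² Ψ = −ħ² d²Ψ/dx²; ⟨p²⟩ = −ħ² ∫ Ψ*·Ψ'' dx / ∫|Ψ|² dx.
Gaussian moments (u = x − x₀): ∫u^(2j)·e^(−2βu²) du = (2j−1)!!/(4β)^j · √(π/(2β)), odd powers integrate to 0; here √(π/(2β)) = 0.62902. Derivatives: Ψ′ = (ik − 2βu)·Ψ, Ψ″ = ((ik − 2βu)² − 2β)·Ψ; the odd-in-u pieces drop out.
State is unnormalized: ∫|Ψ|² dx = 0.62902, and ∫Ψ*·(−ħ² Ψ'') dx = 2.8170, so ⟨p²⟩ = 2.8170 / 0.62902.
⟨p²⟩ = 4.4784.

4.48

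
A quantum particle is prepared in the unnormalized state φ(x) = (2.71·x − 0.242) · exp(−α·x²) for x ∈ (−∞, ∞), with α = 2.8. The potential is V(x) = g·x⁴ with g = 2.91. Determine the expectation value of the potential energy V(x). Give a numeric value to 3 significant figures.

0.325

⟨V⟩ = ∫ V(x)·|φ|² dx / ∫|φ|² dx.
Expand each integrand as polynomial × e^(−2αx²) and use ∫x^(2j)·e^(−2αx²) dx = (2j−1)!!/(4α)^j · √(π/(2α)), odd powers → 0; here √(π/(2α)) = 0.74900.
State is unnormalized: ∫|φ|² dx = 0.53500, and ∫φ*·V(x)·φ dx = 0.17396, so ⟨V⟩ = 0.17396 / 0.53500.
⟨V⟩ = 0.32515.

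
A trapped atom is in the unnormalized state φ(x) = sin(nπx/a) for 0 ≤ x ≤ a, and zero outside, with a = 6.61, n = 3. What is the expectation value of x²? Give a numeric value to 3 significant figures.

14.3

⟨x²⟩ = ∫ x²·|φ|² dx / ∫|φ|² dx (integrals over the domain).
With sin²θ = (1 − cos2θ)/2 on 0 ≤ x ≤ a: ∫sin²(nπx/a) dx = a/2, ∫x·sin²(nπx/a) dx = a²/4, ∫x²·sin²(nπx/a) dx = a³·(1/6 − 1/(4n²π²)); higher powers xᵏ the same way, integrating xᵏ·cos(2nπx/a) by parts.
State is unnormalized: ∫|φ|² dx = 3.3050, and ∫φ*·x²·φ dx = 47.321, so ⟨x²⟩ = 47.321 / 3.3050.
⟨x²⟩ = 14.318.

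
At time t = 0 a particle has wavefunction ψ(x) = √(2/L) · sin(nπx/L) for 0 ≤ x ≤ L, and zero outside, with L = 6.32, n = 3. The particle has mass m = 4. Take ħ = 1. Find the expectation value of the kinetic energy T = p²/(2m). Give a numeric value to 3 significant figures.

0.278

T = −(ħ²/2m) d²/dx², so ⟨T⟩ = −(ħ²/2m) ∫ ψ*·ψ'' dx; with m = 4.
d/dx sin(nπx/L) = (nπ/L)·cos(nπx/L) and d²/dx² sin(nπx/L) = −(nπ/L)²·sin(nπx/L); on 0 ≤ x ≤ L, ∫sin²(nπx/L) dx = L/2 and ∫sin(nπx/L)·cos(nπx/L) dx = 0.
⟨T⟩ = 0.27798.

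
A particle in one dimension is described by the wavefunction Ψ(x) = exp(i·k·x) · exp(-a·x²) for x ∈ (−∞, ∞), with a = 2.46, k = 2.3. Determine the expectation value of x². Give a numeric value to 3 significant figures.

⟨x²⟩ = ∫ x²·|Ψ|² dx / ∫|Ψ|² dx (integrals over the domain).
Gaussian moments: ∫x^(2j)·e^(−2ax²) dx = (2j−1)!!/(4a)^j · √(π/(2a)), odd powers integrate to 0; here √(π/(2a)) = 0.79908.
State is unnormalized: ∫|Ψ|² dx = 0.79908, and ∫Ψ*·x²·Ψ dx = 0.081208, so ⟨x²⟩ = 0.081208 / 0.79908.
⟨x²⟩ = 0.10163.

0.102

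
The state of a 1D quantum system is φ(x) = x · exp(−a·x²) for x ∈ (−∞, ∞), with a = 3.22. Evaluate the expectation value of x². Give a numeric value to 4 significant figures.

0.2329

⟨x²⟩ = ∫ x²·|φ|² dx / ∫|φ|² dx (integrals over the domain).
Expand each integrand as polynomial × e^(−2ax²) and use ∫x^(2j)·e^(−2ax²) dx = (2j−1)!!/(4a)^j · √(π/(2a)), odd powers → 0; here √(π/(2a)) = 0.69844.
State is unnormalized: ∫|φ|² dx = 0.054227, and ∫φ*·x²·φ dx = 0.012631, so ⟨x²⟩ = 0.012631 / 0.054227.
⟨x²⟩ = 0.23292.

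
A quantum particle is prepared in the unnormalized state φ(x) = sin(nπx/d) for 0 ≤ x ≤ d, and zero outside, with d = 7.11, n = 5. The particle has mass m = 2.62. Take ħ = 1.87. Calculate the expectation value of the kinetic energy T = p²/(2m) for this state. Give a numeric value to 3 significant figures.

3.26

T = −(ħ²/2m) d²/dx², so ⟨T⟩ = −(ħ²/2m) ∫ φ*·φ'' dx / ∫|φ|² dx; with m = 2.62.
d/dx sin(nπx/d) = (nπ/d)·cos(nπx/d) and d²/dx² sin(nπx/d) = −(nπ/d)²·sin(nπx/d); on 0 ≤ x ≤ d, ∫sin²(nπx/d) dx = d/2 and ∫sin(nπx/d)·cos(nπx/d) dx = 0.
State is unnormalized: ∫|φ|² dx = 3.5550, and ∫φ*·(−ħ²/2m · φ'') dx = 11.580, so ⟨T⟩ = 11.580 / 3.5550.
⟨T⟩ = 3.2573.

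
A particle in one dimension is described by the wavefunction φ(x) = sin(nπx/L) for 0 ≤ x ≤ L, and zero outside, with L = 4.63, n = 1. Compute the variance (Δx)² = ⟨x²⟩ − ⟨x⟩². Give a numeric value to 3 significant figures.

Compute ⟨x⟩ and ⟨x²⟩ separately, then (Δx)² = ⟨x²⟩ − ⟨x⟩².
With sin²θ = (1 − cos2θ)/2 on 0 ≤ x ≤ L: ∫sin²(nπx/L) dx = L/2, ∫x·sin²(nπx/L) dx = L²/4, ∫x²·sin²(nπx/L) dx = L³·(1/6 − 1/(4n²π²)); higher powers xᵏ the same way, integrating xᵏ·cos(2nπx/L) by parts.
Normalization: ∫|φ|² dx = 2.3150.
⟨x⟩ = 2.3150 and ⟨x²⟩ = 6.0596.
(Δx)² = 6.0596 − (2.3150)² = 0.70040.

0.700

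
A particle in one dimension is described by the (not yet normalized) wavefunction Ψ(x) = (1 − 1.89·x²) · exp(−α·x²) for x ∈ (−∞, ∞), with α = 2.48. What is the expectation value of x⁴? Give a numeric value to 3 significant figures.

⟨x⁴⟩ = ∫ x⁴·|Ψ|² dx / ∫|Ψ|² dx (integrals over the domain).
Expand each integrand as polynomial × e^(−2αx²) and use ∫x^(2j)·e^(−2αx²) dx = (2j−1)!!/(4α)^j · √(π/(2α)), odd powers → 0; here √(π/(2α)) = 0.79586.
State is unnormalized: ∫|Ψ|² dx = 0.57926, and ∫Ψ*·x⁴·Ψ dx = 0.0088616, so ⟨x⁴⟩ = 0.0088616 / 0.57926.
⟨x⁴⟩ = 0.015298.

0.0153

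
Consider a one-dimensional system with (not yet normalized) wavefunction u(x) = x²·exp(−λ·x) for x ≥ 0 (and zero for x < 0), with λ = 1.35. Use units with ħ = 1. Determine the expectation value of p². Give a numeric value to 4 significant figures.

p² u = −ħ² d²u/dx²; ⟨p²⟩ = −ħ² ∫ u*·u'' dx / ∫|u|² dx.
Differentiate x²·exp(−λ·x) with the product rule; every integrand then reduces to terms xʲ·e^(−2λx) on [0, ∞), with ∫₀^∞ xʲ·e^(−2λx) dx = j!/(2λ)^(j+1).
State is unnormalized: ∫|u|² dx = 0.16726, and ∫u*·(−ħ² u'') dx = 0.10161, so ⟨p²⟩ = 0.10161 / 0.16726.
⟨p²⟩ = 0.60750.

0.6075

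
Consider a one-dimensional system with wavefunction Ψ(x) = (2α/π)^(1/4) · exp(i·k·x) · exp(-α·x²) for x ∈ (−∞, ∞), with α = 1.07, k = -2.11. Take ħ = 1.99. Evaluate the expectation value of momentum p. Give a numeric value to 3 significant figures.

-4.20

p Ψ = −iħ dΨ/dx; then ⟨p⟩ = ∫ Ψ*·(pΨ) dx.
Gaussian moments: ∫x^(2j)·e^(−2αx²) dx = (2j−1)!!/(4α)^j · √(π/(2α)), odd powers integrate to 0; here √(π/(2α)) = 1.2116. Derivatives: Ψ′ = (ik − 2αx)·Ψ, Ψ″ = ((ik − 2αx)² − 2α)·Ψ; the odd-in-x pieces drop out.
⟨p⟩ = -4.1989.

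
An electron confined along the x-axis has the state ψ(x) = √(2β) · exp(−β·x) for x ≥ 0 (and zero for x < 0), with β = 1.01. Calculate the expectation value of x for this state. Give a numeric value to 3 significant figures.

⟨x⟩ = ∫ x·|ψ|² dx (integrals over the domain).
Every integrand reduces to terms xʲ·e^(−2βx) on [0, ∞); use ∫₀^∞ xʲ·e^(−2βx) dx = j!/(2β)^(j+1).
⟨x⟩ = 0.49505.

0.495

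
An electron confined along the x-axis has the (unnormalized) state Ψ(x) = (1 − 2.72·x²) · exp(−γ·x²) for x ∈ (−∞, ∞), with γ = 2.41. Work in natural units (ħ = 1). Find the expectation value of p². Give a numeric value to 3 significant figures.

7.58

p² Ψ = −ħ² d²Ψ/dx²; ⟨p²⟩ = −ħ² ∫ Ψ*·Ψ'' dx / ∫|Ψ|² dx.
Expand each integrand as polynomial × e^(−2γx²) and use ∫x^(2j)·e^(−2γx²) dx = (2j−1)!!/(4γ)^j · √(π/(2γ)), odd powers → 0; here √(π/(2γ)) = 0.80733. Differentiate with the product rule, d/dx e^(−γx²) = −2γx·e^(−γx²).
State is unnormalized: ∫|Ψ|² dx = 0.54456, and ∫Ψ*·(−ħ² Ψ'') dx = 4.1279, so ⟨p²⟩ = 4.1279 / 0.54456.
⟨p²⟩ = 7.5803.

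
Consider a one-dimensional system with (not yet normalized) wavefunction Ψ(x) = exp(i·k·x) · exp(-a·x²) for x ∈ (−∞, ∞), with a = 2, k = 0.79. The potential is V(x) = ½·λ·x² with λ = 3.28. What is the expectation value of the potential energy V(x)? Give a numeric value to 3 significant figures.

0.205

⟨V⟩ = ∫ V(x)·|Ψ|² dx / ∫|Ψ|² dx.
Gaussian moments: ∫x^(2j)·e^(−2ax²) dx = (2j−1)!!/(4a)^j · √(π/(2a)), odd powers integrate to 0; here √(π/(2a)) = 0.88623.
State is unnormalized: ∫|Ψ|² dx = 0.88623, and ∫Ψ*·V(x)·Ψ dx = 0.18168, so ⟨V⟩ = 0.18168 / 0.88623.
⟨V⟩ = 0.20500.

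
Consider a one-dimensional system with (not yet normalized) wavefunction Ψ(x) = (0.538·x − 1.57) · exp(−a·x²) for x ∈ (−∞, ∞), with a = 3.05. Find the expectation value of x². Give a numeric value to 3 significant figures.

0.0835

⟨x²⟩ = ∫ x²·|Ψ|² dx / ∫|Ψ|² dx (integrals over the domain).
Expand each integrand as polynomial × e^(−2ax²) and use ∫x^(2j)·e^(−2ax²) dx = (2j−1)!!/(4a)^j · √(π/(2a)), odd powers → 0; here √(π/(2a)) = 0.71765.
State is unnormalized: ∫|Ψ|² dx = 1.7860, and ∫Ψ*·x²·Ψ dx = 0.14918, so ⟨x²⟩ = 0.14918 / 1.7860.
⟨x²⟩ = 0.083530.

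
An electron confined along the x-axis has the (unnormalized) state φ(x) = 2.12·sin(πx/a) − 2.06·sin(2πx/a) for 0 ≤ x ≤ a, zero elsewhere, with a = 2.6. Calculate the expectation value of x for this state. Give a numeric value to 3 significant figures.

⟨x⟩ = ∫ x·|φ|² dx / ∫|φ|² dx (integrals over the domain).
On 0 ≤ x ≤ a (j ≠ l): ∫sin²(jπx/a) dx = a/2, ∫sin(jπx/a)·sin(lπx/a) dx = 0; diagonal moments ∫x·sin²(jπx/a) dx = a²/4, ∫x²·sin²(jπx/a) dx = a³·(1/6 − 1/(4j²π²)); cross terms ∫x·sin(jπx/a)·sin(lπx/a) dx = 0 for j + l even and −4jla²/(π²(j² − l²)²) for j + l odd, ∫x²·sin(jπx/a)·sin(lπx/a) dx = (−1)^(j+l)·4jla³/(π²(j² − l²)²); higher powers the same way via product-to-sum and parts.
State is unnormalized: ∫|φ|² dx = 11.359, and ∫φ*·x·φ dx = 20.085, so ⟨x⟩ = 20.085 / 11.359.
⟨x⟩ = 1.7681.

1.77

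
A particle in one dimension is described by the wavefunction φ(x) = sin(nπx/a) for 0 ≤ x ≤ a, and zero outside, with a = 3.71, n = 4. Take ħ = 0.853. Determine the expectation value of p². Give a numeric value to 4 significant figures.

8.348

p² φ = −ħ² d²φ/dx²; ⟨p²⟩ = −ħ² ∫ φ*·φ'' dx / ∫|φ|² dx.
d/dx sin(nπx/a) = (nπ/a)·cos(nπx/a) and d²/dx² sin(nπx/a) = −(nπ/a)²·sin(nπx/a); on 0 ≤ x ≤ a, ∫sin²(nπx/a) dx = a/2 and ∫sin(nπx/a)·cos(nπx/a) dx = 0.
State is unnormalized: ∫|φ|² dx = 1.8550, and ∫φ*·(−ħ² φ'') dx = 15.485, so ⟨p²⟩ = 15.485 / 1.8550.
⟨p²⟩ = 8.3478.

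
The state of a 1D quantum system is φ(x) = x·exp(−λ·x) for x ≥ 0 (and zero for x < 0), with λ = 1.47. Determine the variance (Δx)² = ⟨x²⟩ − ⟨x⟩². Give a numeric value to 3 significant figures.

0.347

Compute ⟨x⟩ and ⟨x²⟩ separately, then (Δx)² = ⟨x²⟩ − ⟨x⟩².
Every integrand reduces to terms xʲ·e^(−2λx) on [0, ∞); use ∫₀^∞ xʲ·e^(−2λx) dx = j!/(2λ)^(j+1).
Normalization: ∫|φ|² dx = 0.078702.
⟨x⟩ = 1.0204 and ⟨x²⟩ = 1.3883.
(Δx)² = 1.3883 − (1.0204)² = 0.34708.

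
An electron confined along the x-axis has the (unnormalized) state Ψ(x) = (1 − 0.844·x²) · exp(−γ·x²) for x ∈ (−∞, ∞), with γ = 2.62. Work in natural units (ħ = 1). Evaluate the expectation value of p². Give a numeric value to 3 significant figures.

3.68

p² Ψ = −ħ² d²Ψ/dx²; ⟨p²⟩ = −ħ² ∫ Ψ*·Ψ'' dx / ∫|Ψ|² dx.
Expand each integrand as polynomial × e^(−2γx²) and use ∫x^(2j)·e^(−2γx²) dx = (2j−1)!!/(4γ)^j · √(π/(2γ)), odd powers → 0; here √(π/(2γ)) = 0.77430. Differentiate with the product rule, d/dx e^(−γx²) = −2γx·e^(−γx²).
State is unnormalized: ∫|Ψ|² dx = 0.66465, and ∫Ψ*·(−ħ² Ψ'') dx = 2.4475, so ⟨p²⟩ = 2.4475 / 0.66465.
⟨p²⟩ = 3.6824.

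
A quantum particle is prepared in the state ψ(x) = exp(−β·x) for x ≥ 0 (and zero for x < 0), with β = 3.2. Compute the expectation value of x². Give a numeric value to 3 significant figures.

0.0488

⟨x²⟩ = ∫ x²·|ψ|² dx / ∫|ψ|² dx (integrals over the domain).
Every integrand reduces to terms xʲ·e^(−2βx) on [0, ∞); use ∫₀^∞ xʲ·e^(−2βx) dx = j!/(2β)^(j+1).
State is unnormalized: ∫|ψ|² dx = 0.15625, and ∫ψ*·x²·ψ dx = 0.0076294, so ⟨x²⟩ = 0.0076294 / 0.15625.
⟨x²⟩ = 0.048828.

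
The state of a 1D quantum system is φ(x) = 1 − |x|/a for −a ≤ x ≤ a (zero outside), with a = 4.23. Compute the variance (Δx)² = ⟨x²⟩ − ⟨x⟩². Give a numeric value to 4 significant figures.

Compute ⟨x⟩ and ⟨x²⟩ separately, then (Δx)² = ⟨x²⟩ − ⟨x⟩².
φ is even, so ∫ over [−a, a] = 2∫₀ᵃ with φ = 1 − x/a there: ∫₀ᵃ (1 − x/a)² dx = a/3, ∫₀ᵃ x²(1 − x/a)² dx = a³/30, ∫₀ᵃ x⁴(1 − x/a)² dx = a⁵/105.
Normalization: ∫|φ|² dx = 2.8200.
⟨x⟩ = 0.0000 and ⟨x²⟩ = 1.7893.
(Δx)² = 1.7893 − (0.0000)² = 1.7893.

1.789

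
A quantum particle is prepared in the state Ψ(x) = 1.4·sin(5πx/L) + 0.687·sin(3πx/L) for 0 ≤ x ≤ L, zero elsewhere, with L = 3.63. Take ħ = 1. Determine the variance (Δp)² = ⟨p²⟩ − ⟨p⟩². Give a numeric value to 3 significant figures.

Compute ⟨p⟩ and ⟨p²⟩ separately; (Δp)² = ⟨p²⟩ − ⟨p⟩².
d²/dx² sin(jπx/L) = −(jπ/L)²·sin(jπx/L); on 0 ≤ x ≤ L, ∫sin²(jπx/L) dx = L/2 and ∫sin(jπx/L)·sin(lπx/L) dx = 0 for j ≠ l, so only diagonal terms survive in ∫|Ψ|² and ∫Ψ·Ψ″; ∫Ψ·Ψ′ dx = [Ψ²/2] between the walls = 0.
Normalization: ∫|Ψ|² dx = 4.4140.
⟨p⟩ = 0.0000 and ⟨p²⟩ = 16.399.
(Δp)² = 16.399 − (0.0000)² = 16.399.

16.4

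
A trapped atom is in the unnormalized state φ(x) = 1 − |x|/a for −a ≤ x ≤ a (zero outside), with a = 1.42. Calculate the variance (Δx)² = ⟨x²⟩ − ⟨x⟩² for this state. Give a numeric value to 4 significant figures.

Compute ⟨x⟩ and ⟨x²⟩ separately, then (Δx)² = ⟨x²⟩ − ⟨x⟩².
φ is even, so ∫ over [−a, a] = 2∫₀ᵃ with φ = 1 − x/a there: ∫₀ᵃ (1 − x/a)² dx = a/3, ∫₀ᵃ x²(1 − x/a)² dx = a³/30, ∫₀ᵃ x⁴(1 − x/a)² dx = a⁵/105.
Normalization: ∫|φ|² dx = 0.94667.
⟨x⟩ = 0.0000 and ⟨x²⟩ = 0.20164.
(Δx)² = 0.20164 − (0.0000)² = 0.20164.

0.2016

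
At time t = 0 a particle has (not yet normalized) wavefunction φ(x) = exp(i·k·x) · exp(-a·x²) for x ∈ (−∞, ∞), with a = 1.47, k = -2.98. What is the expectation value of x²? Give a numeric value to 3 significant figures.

⟨x²⟩ = ∫ x²·|φ|² dx / ∫|φ|² dx (integrals over the domain).
Gaussian moments: ∫x^(2j)·e^(−2ax²) dx = (2j−1)!!/(4a)^j · √(π/(2a)), odd powers integrate to 0; here √(π/(2a)) = 1.0337.
State is unnormalized: ∫|φ|² dx = 1.0337, and ∫φ*·x²·φ dx = 0.17580, so ⟨x²⟩ = 0.17580 / 1.0337.
⟨x²⟩ = 0.17007.

0.170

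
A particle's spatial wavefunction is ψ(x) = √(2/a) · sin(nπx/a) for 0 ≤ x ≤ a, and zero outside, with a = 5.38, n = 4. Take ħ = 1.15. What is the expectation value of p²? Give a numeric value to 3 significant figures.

p² ψ = −ħ² d²ψ/dx²; ⟨p²⟩ = −ħ² ∫ ψ*·ψ'' dx.
d/dx sin(nπx/a) = (nπ/a)·cos(nπx/a) and d²/dx² sin(nπx/a) = −(nπ/a)²·sin(nπx/a); on 0 ≤ x ≤ a, ∫sin²(nπx/a) dx = a/2 and ∫sin(nπx/a)·cos(nπx/a) dx = 0.
⟨p²⟩ = 7.2152.

7.22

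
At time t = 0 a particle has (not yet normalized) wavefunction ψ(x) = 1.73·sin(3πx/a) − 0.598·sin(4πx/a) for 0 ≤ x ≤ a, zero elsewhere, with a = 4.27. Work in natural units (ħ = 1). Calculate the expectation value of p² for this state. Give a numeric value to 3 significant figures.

p² ψ = −ħ² d²ψ/dx²; ⟨p²⟩ = −ħ² ∫ ψ*·ψ'' dx / ∫|ψ|² dx.
d²/dx² sin(jπx/a) = −(jπ/a)²·sin(jπx/a); on 0 ≤ x ≤ a, ∫sin²(jπx/a) dx = a/2 and ∫sin(jπx/a)·sin(lπx/a) dx = 0 for j ≠ l, so only diagonal terms survive in ∫|ψ|² and ∫ψ·ψ″; ∫ψ·ψ′ dx = [ψ²/2] between the walls = 0.
State is unnormalized: ∫|ψ|² dx = 7.1533, and ∫ψ*·(−ħ² ψ'') dx = 37.742, so ⟨p²⟩ = 37.742 / 7.1533.
⟨p²⟩ = 5.2762.

5.28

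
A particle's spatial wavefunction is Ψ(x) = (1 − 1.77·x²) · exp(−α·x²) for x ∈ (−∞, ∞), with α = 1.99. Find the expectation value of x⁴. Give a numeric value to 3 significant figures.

⟨x⁴⟩ = ∫ x⁴·|Ψ|² dx / ∫|Ψ|² dx (integrals over the domain).
Expand each integrand as polynomial × e^(−2αx²) and use ∫x^(2j)·e^(−2αx²) dx = (2j−1)!!/(4α)^j · √(π/(2α)), odd powers → 0; here √(π/(2α)) = 0.88845.
State is unnormalized: ∫|Ψ|² dx = 0.62512, and ∫Ψ*·x⁴·Ψ dx = 0.021325, so ⟨x⁴⟩ = 0.021325 / 0.62512.
⟨x⁴⟩ = 0.034114.

0.0341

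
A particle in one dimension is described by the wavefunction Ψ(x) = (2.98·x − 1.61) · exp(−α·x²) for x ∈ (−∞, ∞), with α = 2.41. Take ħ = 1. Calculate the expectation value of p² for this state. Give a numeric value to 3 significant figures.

p² Ψ = −ħ² d²Ψ/dx²; ⟨p²⟩ = −ħ² ∫ Ψ*·Ψ'' dx / ∫|Ψ|² dx.
Expand each integrand as polynomial × e^(−2αx²) and use ∫x^(2j)·e^(−2αx²) dx = (2j−1)!!/(4α)^j · √(π/(2α)), odd powers → 0; here √(π/(2α)) = 0.80733. Differentiate with the product rule, d/dx e^(−αx²) = −2αx·e^(−αx²).
State is unnormalized: ∫|Ψ|² dx = 2.8364, and ∫Ψ*·(−ħ² Ψ'') dx = 10.420, so ⟨p²⟩ = 10.420 / 2.8364.
⟨p²⟩ = 3.6738.

3.67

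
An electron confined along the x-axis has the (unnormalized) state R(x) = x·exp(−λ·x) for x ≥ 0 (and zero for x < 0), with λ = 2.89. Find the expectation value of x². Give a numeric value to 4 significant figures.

⟨x²⟩ = ∫ x²·|R|² dx / ∫|R|² dx (integrals over the domain).
Every integrand reduces to terms xʲ·e^(−2λx) on [0, ∞); use ∫₀^∞ xʲ·e^(−2λx) dx = j!/(2λ)^(j+1).
State is unnormalized: ∫|R|² dx = 0.010357, and ∫R*·x²·R dx = 0.0037202, so ⟨x²⟩ = 0.0037202 / 0.010357.
⟨x²⟩ = 0.35919.

0.3592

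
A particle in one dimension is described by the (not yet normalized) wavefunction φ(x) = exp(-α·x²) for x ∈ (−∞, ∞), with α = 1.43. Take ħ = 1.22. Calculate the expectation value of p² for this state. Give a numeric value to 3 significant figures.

2.13

p² φ = −ħ² d²φ/dx²; ⟨p²⟩ = −ħ² ∫ φ*·φ'' dx / ∫|φ|² dx.
Gaussian moments: ∫x^(2j)·e^(−2αx²) dx = (2j−1)!!/(4α)^j · √(π/(2α)), odd powers integrate to 0; here √(π/(2α)) = 1.0481. Derivatives: d/dx e^(−αx²) = −2αx·e^(−αx²), d²/dx² e^(−αx²) = (4α²x² − 2α)·e^(−αx²).
State is unnormalized: ∫|φ|² dx = 1.0481, and ∫φ*·(−ħ² φ'') dx = 2.2307, so ⟨p²⟩ = 2.2307 / 1.0481.
⟨p²⟩ = 2.1284.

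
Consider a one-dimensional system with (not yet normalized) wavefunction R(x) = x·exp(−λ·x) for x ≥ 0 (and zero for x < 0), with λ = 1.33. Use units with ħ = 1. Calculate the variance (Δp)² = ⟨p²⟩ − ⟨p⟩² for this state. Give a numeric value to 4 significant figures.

1.769

Compute ⟨p⟩ and ⟨p²⟩ separately; (Δp)² = ⟨p²⟩ − ⟨p⟩².
Differentiate x·exp(−λ·x) with the product rule; every integrand then reduces to terms xʲ·e^(−2λx) on [0, ∞), with ∫₀^∞ xʲ·e^(−2λx) dx = j!/(2λ)^(j+1).
Normalization: ∫|R|² dx = 0.10626.
⟨p⟩ = 0.0000 and ⟨p²⟩ = 1.7689.
(Δp)² = 1.7689 − (0.0000)² = 1.7689.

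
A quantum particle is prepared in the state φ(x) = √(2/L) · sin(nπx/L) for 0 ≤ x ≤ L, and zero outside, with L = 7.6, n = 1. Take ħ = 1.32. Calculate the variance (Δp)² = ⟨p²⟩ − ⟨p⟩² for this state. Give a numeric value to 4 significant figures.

Compute ⟨p⟩ and ⟨p²⟩ separately; (Δp)² = ⟨p²⟩ − ⟨p⟩².
d/dx sin(nπx/L) = (nπ/L)·cos(nπx/L) and d²/dx² sin(nπx/L) = −(nπ/L)²·sin(nπx/L); on 0 ≤ x ≤ L, ∫sin²(nπx/L) dx = L/2 and ∫sin(nπx/L)·cos(nπx/L) dx = 0.
⟨p⟩ = 0.0000 and ⟨p²⟩ = 0.29773.
(Δp)² = 0.29773 − (0.0000)² = 0.29773.

0.2977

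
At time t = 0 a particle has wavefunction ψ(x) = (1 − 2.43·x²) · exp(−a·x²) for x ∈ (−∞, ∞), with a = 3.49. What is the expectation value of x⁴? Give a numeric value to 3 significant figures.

⟨x⁴⟩ = ∫ x⁴·|ψ|² dx / ∫|ψ|² dx (integrals over the domain).
Expand each integrand as polynomial × e^(−2ax²) and use ∫x^(2j)·e^(−2ax²) dx = (2j−1)!!/(4a)^j · √(π/(2a)), odd powers → 0; here √(π/(2a)) = 0.67088.
State is unnormalized: ∫|ψ|² dx = 0.49831, and ∫ψ*·x⁴·ψ dx = 0.0033029, so ⟨x⁴⟩ = 0.0033029 / 0.49831.
⟨x⁴⟩ = 0.0066282.

0.00663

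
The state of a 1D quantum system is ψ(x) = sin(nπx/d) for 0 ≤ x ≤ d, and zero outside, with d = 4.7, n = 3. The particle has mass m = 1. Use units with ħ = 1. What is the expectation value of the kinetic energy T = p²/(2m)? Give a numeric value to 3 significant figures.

T = −(ħ²/2m) d²/dx², so ⟨T⟩ = −(ħ²/2m) ∫ ψ*·ψ'' dx / ∫|ψ|² dx; with m = 1.
d/dx sin(nπx/d) = (nπ/d)·cos(nπx/d) and d²/dx² sin(nπx/d) = −(nπ/d)²·sin(nπx/d); on 0 ≤ x ≤ d, ∫sin²(nπx/d) dx = d/2 and ∫sin(nπx/d)·cos(nπx/d) dx = 0.
State is unnormalized: ∫|ψ|² dx = 2.3500, and ∫ψ*·(−ħ²/2m · ψ'') dx = 4.7248, so ⟨T⟩ = 4.7248 / 2.3500.
⟨T⟩ = 2.0106.

2.01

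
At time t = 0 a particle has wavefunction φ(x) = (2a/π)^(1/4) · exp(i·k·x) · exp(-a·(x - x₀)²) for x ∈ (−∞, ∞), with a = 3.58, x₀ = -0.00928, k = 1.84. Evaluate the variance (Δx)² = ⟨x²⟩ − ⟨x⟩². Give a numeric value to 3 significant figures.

0.0698

Compute ⟨x⟩ and ⟨x²⟩ separately, then (Δx)² = ⟨x²⟩ − ⟨x⟩².
Gaussian moments (u = x − x₀): ∫u^(2j)·e^(−2au²) du = (2j−1)!!/(4a)^j · √(π/(2a)), odd powers integrate to 0; here √(π/(2a)) = 0.66240.
⟨x⟩ = -0.0092800 and ⟨x²⟩ = 0.069919.
(Δx)² = 0.069919 − (-0.0092800)² = 0.069832.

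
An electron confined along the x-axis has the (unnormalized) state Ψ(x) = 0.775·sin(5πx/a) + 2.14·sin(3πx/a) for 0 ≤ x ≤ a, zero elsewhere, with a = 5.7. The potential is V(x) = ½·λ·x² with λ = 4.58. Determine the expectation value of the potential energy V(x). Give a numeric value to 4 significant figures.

26.68

⟨V⟩ = ∫ V(x)·|Ψ|² dx / ∫|Ψ|² dx.
On 0 ≤ x ≤ a (j ≠ l): ∫sin²(jπx/a) dx = a/2, ∫sin(jπx/a)·sin(lπx/a) dx = 0; diagonal moments ∫x·sin²(jπx/a) dx = a²/4, ∫x²·sin²(jπx/a) dx = a³·(1/6 − 1/(4j²π²)); cross terms ∫x·sin(jπx/a)·sin(lπx/a) dx = 0 for j + l even and −4jla²/(π²(j² − l²)²) for j + l odd, ∫x²·sin(jπx/a)·sin(lπx/a) dx = (−1)^(j+l)·4jla³/(π²(j² − l²)²); higher powers the same way via product-to-sum and parts.
State is unnormalized: ∫|Ψ|² dx = 14.764, and ∫Ψ*·V(x)·Ψ dx = 393.83, so ⟨V⟩ = 393.83 / 14.764.
⟨V⟩ = 26.676.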